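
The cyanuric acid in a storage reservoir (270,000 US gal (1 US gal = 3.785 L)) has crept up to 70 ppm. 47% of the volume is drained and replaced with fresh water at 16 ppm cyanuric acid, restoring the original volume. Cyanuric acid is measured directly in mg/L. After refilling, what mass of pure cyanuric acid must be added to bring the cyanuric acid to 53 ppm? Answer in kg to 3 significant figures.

Volume: 270,000 US gal × 3.785 L/gal = 1,021,950 L.
After draining 47% and refilling: 70 × 0.53 + 16 × 0.47 = 44.62 ppm.
Deficit to target: 53 − 44.62 = 8.38 mg/L.
Mass: 8.38 mg/L × 1,021,950 L = 8564 g cyanuric acid.

8.56 kg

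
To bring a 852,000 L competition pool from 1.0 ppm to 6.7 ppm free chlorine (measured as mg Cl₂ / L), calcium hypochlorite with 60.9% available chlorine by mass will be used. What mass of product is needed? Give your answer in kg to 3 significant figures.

Chlorine deficit: 6.7 − 1.0 = 5.7 ppm = 5.7 mg/L as Cl₂.
Cl₂ equivalent needed: 5.7 mg/L × 852,000 L = 4,856,000 mg = 4856 g.
Product at 60.9% available chlorine: 4856 / 0.609 = 7974 g.

7.97 kg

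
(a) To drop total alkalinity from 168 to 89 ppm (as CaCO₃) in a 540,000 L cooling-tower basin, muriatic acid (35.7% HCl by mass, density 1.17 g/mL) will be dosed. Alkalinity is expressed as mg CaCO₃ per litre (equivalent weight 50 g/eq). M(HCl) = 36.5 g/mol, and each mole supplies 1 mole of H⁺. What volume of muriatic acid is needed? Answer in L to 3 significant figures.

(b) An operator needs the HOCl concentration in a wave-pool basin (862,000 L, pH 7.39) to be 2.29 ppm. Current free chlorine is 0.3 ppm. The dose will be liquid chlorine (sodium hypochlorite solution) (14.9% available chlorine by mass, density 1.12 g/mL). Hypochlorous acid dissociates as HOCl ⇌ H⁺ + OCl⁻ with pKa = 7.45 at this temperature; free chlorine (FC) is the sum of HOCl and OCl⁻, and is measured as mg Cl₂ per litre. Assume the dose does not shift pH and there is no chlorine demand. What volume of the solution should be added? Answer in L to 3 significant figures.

(a) 74.6 L; (b) 20.6 L

(a) Alkalinity to neutralize: (168 − 89) = 79 mg/L as CaCO₃ × 540,000 L = 42,660 g as CaCO₃.
(a) Equivalents of H⁺ required: 42,660 ÷ 50 g/eq = 853.2 eq = 853.2 mol HCl.
(a) Mass of HCl: 853.2 × 36.5 = 31,140 g.
(a) Mass of 35.7% solution: 31,140 / 0.357 = 87,230 g.
(a) Volume: 87,230 g ÷ 1.17 g/mL = 74,560 mL.

(b) [OCl⁻]/[HOCl] = 10^(pH − pKa) = 10^(7.39 − 7.45) = 0.871; fraction as HOCl = 1/(1 + 0.871) = 0.5345.
(b) Free chlorine required for 2.29 ppm HOCl: 2.29 / 0.5345 = 4.285 ppm.
(b) FC to add: 4.285 − 0.3 = 3.985 mg/L as Cl₂.
(b) Cl₂ equivalent: 3.985 mg/L × 862,000 L = 3435 g.
(b) Product at 14.9% available Cl: 3435 / 0.149 = 23,050 g.
(b) Volume: 23,050 g ÷ 1.12 g/mL = 20,580 mL.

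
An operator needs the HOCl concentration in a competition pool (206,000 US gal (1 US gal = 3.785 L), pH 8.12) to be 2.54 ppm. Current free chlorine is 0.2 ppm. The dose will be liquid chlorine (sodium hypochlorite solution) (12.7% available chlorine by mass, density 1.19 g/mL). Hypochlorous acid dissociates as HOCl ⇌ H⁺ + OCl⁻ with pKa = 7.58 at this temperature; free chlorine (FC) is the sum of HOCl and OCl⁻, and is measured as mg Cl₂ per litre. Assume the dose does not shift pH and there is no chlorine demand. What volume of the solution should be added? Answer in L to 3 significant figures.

57.5 L

Volume: 206,000 US gal × 3.785 L/gal = 779,710 L.
[OCl⁻]/[HOCl] = 10^(pH − pKa) = 10^(8.12 − 7.58) = 3.467; fraction as HOCl = 1/(1 + 3.467) = 0.2238.
Free chlorine required for 2.54 ppm HOCl: 2.54 / 0.2238 = 11.35 ppm.
FC to add: 11.35 − 0.2 = 11.15 mg/L as Cl₂.
Cl₂ equivalent: 11.15 mg/L × 779,710 L = 8692 g.
Product at 12.7% available Cl: 8692 / 0.127 = 68,440 g.
Volume: 68,440 g ÷ 1.19 g/mL = 57,510 mL.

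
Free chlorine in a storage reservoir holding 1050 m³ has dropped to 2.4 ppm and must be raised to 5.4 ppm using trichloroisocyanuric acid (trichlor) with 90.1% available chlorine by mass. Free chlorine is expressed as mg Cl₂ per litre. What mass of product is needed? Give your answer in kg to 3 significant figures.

3.50 kg

Volume: 1050 m³ = 1,050,000 L.
Chlorine deficit: 5.4 − 2.4 = 3 ppm = 3 mg/L as Cl₂.
Cl₂ equivalent needed: 3 mg/L × 1,050,000 L = 3,150,000 mg = 3150 g.
Product at 90.1% available chlorine: 3150 / 0.901 = 3496 g.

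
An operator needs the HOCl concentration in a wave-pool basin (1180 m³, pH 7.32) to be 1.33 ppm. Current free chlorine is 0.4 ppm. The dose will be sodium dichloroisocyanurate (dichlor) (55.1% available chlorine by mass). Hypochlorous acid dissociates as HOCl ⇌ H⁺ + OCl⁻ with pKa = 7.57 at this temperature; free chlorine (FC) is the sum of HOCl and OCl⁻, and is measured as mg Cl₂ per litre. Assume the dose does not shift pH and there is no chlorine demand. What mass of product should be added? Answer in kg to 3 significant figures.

3.59 kg

Volume: 1180 m³ = 1,180,000 L.
[OCl⁻]/[HOCl] = 10^(pH − pKa) = 10^(7.32 − 7.57) = 0.5623; fraction as HOCl = 1/(1 + 0.5623) = 0.6401.
Free chlorine required for 1.33 ppm HOCl: 1.33 / 0.6401 = 2.078 ppm.
FC to add: 2.078 − 0.4 = 1.678 mg/L as Cl₂.
Cl₂ equivalent: 1.678 mg/L × 1,180,000 L = 1980 g.
Product at 55.1% available Cl: 1980 / 0.551 = 3593 g.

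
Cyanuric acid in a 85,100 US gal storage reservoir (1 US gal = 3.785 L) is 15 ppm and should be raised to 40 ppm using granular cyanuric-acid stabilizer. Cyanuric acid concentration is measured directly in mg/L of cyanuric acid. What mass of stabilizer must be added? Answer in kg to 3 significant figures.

Volume: 85,100 US gal × 3.785 L/gal = 322,104 L.
CYA to add: (40 − 15) = 25 mg/L × 322,104 L = 8053 g cyanuric acid.

8.05 kg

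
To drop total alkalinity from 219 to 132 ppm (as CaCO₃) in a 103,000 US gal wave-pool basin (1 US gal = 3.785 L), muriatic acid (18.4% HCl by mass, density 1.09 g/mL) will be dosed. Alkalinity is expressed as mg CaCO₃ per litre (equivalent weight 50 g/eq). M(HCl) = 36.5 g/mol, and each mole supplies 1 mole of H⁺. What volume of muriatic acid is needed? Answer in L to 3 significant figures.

123 L

Volume: 103,000 US gal × 3.785 L/gal = 389,855 L.
Alkalinity to neutralize: (219 − 132) = 87 mg/L as CaCO₃ × 389,855 L = 33,920 g as CaCO₃.
Equivalents of H⁺ required: 33,920 ÷ 50 g/eq = 678.3 eq = 678.3 mol HCl.
Mass of HCl: 678.3 × 36.5 = 24,760 g.
Mass of 18.4% solution: 24,760 / 0.184 = 134,600 g.
Volume: 134,600 g ÷ 1.09 g/mL = 123,500 mL.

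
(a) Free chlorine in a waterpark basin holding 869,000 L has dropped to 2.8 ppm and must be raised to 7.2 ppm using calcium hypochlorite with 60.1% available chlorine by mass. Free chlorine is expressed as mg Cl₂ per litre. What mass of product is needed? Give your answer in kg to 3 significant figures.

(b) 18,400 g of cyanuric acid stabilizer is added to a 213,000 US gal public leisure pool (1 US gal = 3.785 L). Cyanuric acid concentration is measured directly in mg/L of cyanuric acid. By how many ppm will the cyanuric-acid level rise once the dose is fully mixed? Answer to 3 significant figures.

(a) 6.36 kg; (b) 22.8 ppm

(a) Chlorine deficit: 7.2 − 2.8 = 4.4 ppm = 4.4 mg/L as Cl₂.
(a) Cl₂ equivalent needed: 4.4 mg/L × 869,000 L = 3,824,000 mg = 3824 g.
(a) Product at 60.1% available chlorine: 3824 / 0.601 = 6362 g.

(b) Volume: 213,000 US gal × 3.785 L/gal = 806,205 L.
(b) Rise: 18,400 g / 806,205 L × 1000 = 22.82 mg/L.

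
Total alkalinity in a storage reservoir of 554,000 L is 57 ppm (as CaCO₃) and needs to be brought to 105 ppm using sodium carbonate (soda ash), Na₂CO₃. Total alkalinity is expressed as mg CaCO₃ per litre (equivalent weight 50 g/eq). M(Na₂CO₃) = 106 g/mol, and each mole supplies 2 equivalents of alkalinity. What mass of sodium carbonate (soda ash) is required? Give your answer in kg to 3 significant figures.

28.2 kg

Alkalinity to add: (105 − 57) = 48 mg/L as CaCO₃ × 554,000 L = 26,590 g as CaCO₃.
Equivalents: 26,590 g ÷ 50 g/eq = 531.8 eq.
Each mole of Na₂CO₃ supplies 2 eq, so 531.8 / 2 = 265.9 mol.
Mass: 265.9 mol × 106 g/mol = 28,190 g.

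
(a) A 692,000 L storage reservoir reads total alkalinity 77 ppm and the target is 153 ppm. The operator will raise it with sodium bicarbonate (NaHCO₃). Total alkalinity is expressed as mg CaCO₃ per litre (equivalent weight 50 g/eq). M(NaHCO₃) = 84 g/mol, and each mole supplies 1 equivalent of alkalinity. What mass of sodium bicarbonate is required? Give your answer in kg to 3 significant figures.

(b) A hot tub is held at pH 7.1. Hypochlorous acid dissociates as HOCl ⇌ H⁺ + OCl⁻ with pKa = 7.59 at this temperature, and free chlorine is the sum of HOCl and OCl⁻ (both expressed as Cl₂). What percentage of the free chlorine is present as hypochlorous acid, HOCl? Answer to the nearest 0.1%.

(a) 88.4 kg; (b) 75.6%

(a) Alkalinity to add: (153 − 77) = 76 mg/L as CaCO₃ × 692,000 L = 52,590 g as CaCO₃.
(a) Equivalents: 52,590 g ÷ 50 g/eq = 1052 eq.
(a) NaHCO₃ supplies 1 eq per mole → 1052 mol.
(a) Mass: 1052 mol × 84 g/mol = 88,350 g.

(b) [OCl⁻]/[HOCl] = 10^(pH − pKa) = 10^(7.1 − 7.59) = 10^-0.49 = 0.3236.
(b) Fraction as HOCl = 1 / (1 + 0.3236) = 0.7555.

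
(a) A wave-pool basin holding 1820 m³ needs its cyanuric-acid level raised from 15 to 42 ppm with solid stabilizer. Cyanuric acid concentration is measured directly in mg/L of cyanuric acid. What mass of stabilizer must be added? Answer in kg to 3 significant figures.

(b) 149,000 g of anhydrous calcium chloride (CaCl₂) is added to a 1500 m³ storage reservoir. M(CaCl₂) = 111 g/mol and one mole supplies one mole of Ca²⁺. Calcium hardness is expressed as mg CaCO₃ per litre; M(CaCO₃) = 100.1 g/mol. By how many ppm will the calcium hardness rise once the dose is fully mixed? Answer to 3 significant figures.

(a) Volume: 1820 m³ = 1,820,000 L.
(a) CYA to add: (42 − 15) = 27 mg/L × 1,820,000 L = 49,140 g cyanuric acid.

(b) Volume: 1500 m³ = 1,500,000 L.
(b) Moles of Ca²⁺: 149,000 g ÷ 111 g/mol = 1342 mol.
(b) As CaCO₃: 1342 mol × 100.1 g/mol = 134,400 g.
(b) Rise: 134,400 g / 1,500,000 L × 1000 = 89.58 mg/L.

(a) 49.1 kg; (b) 89.6 ppm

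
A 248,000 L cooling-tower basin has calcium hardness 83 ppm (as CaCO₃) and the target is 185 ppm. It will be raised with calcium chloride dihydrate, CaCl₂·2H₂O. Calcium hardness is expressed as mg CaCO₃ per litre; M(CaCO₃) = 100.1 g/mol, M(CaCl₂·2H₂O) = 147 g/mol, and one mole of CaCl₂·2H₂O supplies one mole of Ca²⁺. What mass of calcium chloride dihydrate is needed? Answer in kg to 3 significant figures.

37.1 kg

Hardness to add: (185 − 83) = 102 mg/L as CaCO₃ × 248,000 L = 25,300 g as CaCO₃.
Moles of Ca²⁺ (1 mol Ca²⁺ ≡ 1 mol CaCO₃): 25,300 / 100.1 g/mol = 252.7 mol.
Mass of CaCl₂·2H₂O: 252.7 × 147 = 37,150 g.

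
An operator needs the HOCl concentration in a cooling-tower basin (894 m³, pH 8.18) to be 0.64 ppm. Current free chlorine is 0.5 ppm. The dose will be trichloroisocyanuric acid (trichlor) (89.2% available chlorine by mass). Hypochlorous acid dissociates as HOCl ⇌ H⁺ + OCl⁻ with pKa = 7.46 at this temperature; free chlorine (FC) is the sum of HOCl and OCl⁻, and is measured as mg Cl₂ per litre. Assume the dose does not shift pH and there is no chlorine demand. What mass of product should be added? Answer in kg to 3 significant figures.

3.51 kg

Volume: 894 m³ = 894,000 L.
[OCl⁻]/[HOCl] = 10^(pH − pKa) = 10^(8.18 − 7.46) = 5.248; fraction as HOCl = 1/(1 + 5.248) = 0.16.
Free chlorine required for 0.64 ppm HOCl: 0.64 / 0.16 = 3.999 ppm.
FC to add: 3.999 − 0.5 = 3.499 mg/L as Cl₂.
Cl₂ equivalent: 3.499 mg/L × 894,000 L = 3128 g.
Product at 89.2% available Cl: 3128 / 0.892 = 3507 g.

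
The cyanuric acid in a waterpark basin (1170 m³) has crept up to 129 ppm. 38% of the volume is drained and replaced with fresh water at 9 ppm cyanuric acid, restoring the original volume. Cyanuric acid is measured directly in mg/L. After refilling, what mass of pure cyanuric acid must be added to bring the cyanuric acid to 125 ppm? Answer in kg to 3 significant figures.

48.7 kg

Volume: 1170 m³ = 1,170,000 L.
After draining 38% and refilling: 129 × 0.62 + 9 × 0.38 = 83.4 ppm.
Deficit to target: 125 − 83.4 = 41.6 mg/L.
Mass: 41.6 mg/L × 1,170,000 L = 48,670 g cyanuric acid.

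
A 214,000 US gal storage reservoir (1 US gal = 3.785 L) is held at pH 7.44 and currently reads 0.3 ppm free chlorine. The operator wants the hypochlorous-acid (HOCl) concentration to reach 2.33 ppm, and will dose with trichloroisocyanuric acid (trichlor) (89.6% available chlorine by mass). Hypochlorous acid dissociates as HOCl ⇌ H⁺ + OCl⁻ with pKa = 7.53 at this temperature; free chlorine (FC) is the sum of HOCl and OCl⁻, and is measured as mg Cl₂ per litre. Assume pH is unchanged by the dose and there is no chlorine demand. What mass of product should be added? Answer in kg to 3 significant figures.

Volume: 214,000 US gal × 3.785 L/gal = 809,990 L.
[OCl⁻]/[HOCl] = 10^(pH − pKa) = 10^(7.44 − 7.53) = 0.8128; fraction as HOCl = 1/(1 + 0.8128) = 0.5516.
Free chlorine required for 2.33 ppm HOCl: 2.33 / 0.5516 = 4.224 ppm.
FC to add: 4.224 − 0.3 = 3.924 mg/L as Cl₂.
Cl₂ equivalent: 3.924 mg/L × 809,990 L = 3178 g.
Product at 89.6% available Cl: 3178 / 0.896 = 3547 g.

3.55 kg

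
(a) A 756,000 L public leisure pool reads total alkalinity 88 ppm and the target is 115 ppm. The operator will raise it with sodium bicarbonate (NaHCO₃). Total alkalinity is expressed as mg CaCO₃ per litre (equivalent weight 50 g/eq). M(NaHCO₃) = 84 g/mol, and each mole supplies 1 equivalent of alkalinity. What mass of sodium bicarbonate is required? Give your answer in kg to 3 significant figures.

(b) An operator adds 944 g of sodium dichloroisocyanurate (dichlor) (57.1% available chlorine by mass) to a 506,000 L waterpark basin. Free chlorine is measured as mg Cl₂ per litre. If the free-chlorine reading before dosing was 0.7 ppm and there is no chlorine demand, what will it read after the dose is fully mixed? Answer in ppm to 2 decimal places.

(a) Alkalinity to add: (115 − 88) = 27 mg/L as CaCO₃ × 756,000 L = 20,410 g as CaCO₃.
(a) Equivalents: 20,410 g ÷ 50 g/eq = 408.2 eq.
(a) NaHCO₃ supplies 1 eq per mole → 408.2 mol.
(a) Mass: 408.2 mol × 84 g/mol = 34,290 g.

(b) Available chlorine delivered: 944 g × 0.571 = 539 g as Cl₂.
(b) Concentration rise: 539 g / 506,000 L = 1.065 mg/L = 1.07 ppm.
(b) Final FC: 0.7 + 1.07 = 1.77 ppm.

(a) 34.3 kg; (b) 1.77 ppm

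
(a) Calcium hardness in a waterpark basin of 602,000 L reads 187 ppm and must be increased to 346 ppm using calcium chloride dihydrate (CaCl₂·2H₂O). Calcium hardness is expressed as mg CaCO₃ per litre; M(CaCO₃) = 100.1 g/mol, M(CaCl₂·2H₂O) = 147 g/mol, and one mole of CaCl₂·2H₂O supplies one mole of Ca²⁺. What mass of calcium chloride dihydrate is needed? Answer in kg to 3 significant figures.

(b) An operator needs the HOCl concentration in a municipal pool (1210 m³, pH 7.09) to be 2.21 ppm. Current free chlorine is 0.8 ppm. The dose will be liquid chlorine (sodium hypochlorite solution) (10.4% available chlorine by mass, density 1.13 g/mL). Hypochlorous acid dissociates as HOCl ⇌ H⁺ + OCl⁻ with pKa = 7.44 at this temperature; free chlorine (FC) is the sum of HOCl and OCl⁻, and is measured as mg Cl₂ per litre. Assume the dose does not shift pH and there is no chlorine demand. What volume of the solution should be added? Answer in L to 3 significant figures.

(a) Hardness to add: (346 − 187) = 159 mg/L as CaCO₃ × 602,000 L = 95,720 g as CaCO₃.
(a) Moles of Ca²⁺ (1 mol Ca²⁺ ≡ 1 mol CaCO₃): 95,720 / 100.1 g/mol = 956.2 mol.
(a) Mass of CaCl₂·2H₂O: 956.2 × 147 = 140,600 g.

(b) Volume: 1210 m³ = 1,210,000 L.
(b) [OCl⁻]/[HOCl] = 10^(pH − pKa) = 10^(7.09 − 7.44) = 0.4467; fraction as HOCl = 1/(1 + 0.4467) = 0.6912.
(b) Free chlorine required for 2.21 ppm HOCl: 2.21 / 0.6912 = 3.197 ppm.
(b) FC to add: 3.197 − 0.8 = 2.397 mg/L as Cl₂.
(b) Cl₂ equivalent: 2.397 mg/L × 1,210,000 L = 2901 g.
(b) Product at 10.4% available Cl: 2901 / 0.104 = 27,890 g.
(b) Volume: 27,890 g ÷ 1.13 g/mL = 24,680 mL.

(a) 141 kg; (b) 24.7 L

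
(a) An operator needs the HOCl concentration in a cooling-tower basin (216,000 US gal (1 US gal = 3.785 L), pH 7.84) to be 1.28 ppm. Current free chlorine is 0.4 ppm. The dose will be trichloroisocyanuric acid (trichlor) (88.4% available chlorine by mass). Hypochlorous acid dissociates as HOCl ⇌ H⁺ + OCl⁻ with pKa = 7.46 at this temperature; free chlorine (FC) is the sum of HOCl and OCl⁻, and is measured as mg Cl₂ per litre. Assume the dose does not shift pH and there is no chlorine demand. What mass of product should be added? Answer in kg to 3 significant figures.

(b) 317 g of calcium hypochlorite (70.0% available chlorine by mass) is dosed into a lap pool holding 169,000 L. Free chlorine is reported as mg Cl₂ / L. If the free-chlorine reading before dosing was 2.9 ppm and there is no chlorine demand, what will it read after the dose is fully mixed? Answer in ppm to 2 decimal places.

(a) Volume: 216,000 US gal × 3.785 L/gal = 817,560 L.
(a) [OCl⁻]/[HOCl] = 10^(pH − pKa) = 10^(7.84 − 7.46) = 2.399; fraction as HOCl = 1/(1 + 2.399) = 0.2942.
(a) Free chlorine required for 1.28 ppm HOCl: 1.28 / 0.2942 = 4.351 ppm.
(a) FC to add: 4.351 − 0.4 = 3.951 mg/L as Cl₂.
(a) Cl₂ equivalent: 3.951 mg/L × 817,560 L = 3230 g.
(a) Product at 88.4% available Cl: 3230 / 0.884 = 3654 g.

(b) Available chlorine delivered: 317 g × 0.7 = 221.9 g as Cl₂.
(b) Concentration rise: 221.9 g / 169,000 L = 1.313 mg/L = 1.31 ppm.
(b) Final FC: 2.9 + 1.31 = 4.21 ppm.

(a) 3.65 kg; (b) 4.21 ppm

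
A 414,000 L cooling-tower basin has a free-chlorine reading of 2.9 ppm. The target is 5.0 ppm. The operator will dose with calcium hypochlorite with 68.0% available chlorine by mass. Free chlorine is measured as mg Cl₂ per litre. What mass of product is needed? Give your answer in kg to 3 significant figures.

1.28 kg

Chlorine deficit: 5.0 − 2.9 = 2.1 ppm = 2.1 mg/L as Cl₂.
Cl₂ equivalent needed: 2.1 mg/L × 414,000 L = 869,400 mg = 869.4 g.
Product at 68.0% available chlorine: 869.4 / 0.68 = 1279 g.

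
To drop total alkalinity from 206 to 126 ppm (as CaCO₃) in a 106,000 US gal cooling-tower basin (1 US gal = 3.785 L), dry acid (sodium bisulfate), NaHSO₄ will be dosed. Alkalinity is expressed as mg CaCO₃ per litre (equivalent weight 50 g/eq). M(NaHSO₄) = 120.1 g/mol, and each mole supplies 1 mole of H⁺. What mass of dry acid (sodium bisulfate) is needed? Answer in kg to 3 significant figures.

Volume: 106,000 US gal × 3.785 L/gal = 401,210 L.
Alkalinity to neutralize: (206 − 126) = 80 mg/L as CaCO₃ × 401,210 L = 32,100 g as CaCO₃.
Equivalents of H⁺ required: 32,100 ÷ 50 g/eq = 641.9 eq = 641.9 mol NaHSO₄.
Mass of NaHSO₄: 641.9 × 120.1 = 77,100 g.

77.1 kg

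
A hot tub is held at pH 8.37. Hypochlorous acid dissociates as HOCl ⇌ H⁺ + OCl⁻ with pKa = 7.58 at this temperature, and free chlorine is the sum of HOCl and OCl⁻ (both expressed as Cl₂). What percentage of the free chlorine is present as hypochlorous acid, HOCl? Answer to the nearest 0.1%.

14.0%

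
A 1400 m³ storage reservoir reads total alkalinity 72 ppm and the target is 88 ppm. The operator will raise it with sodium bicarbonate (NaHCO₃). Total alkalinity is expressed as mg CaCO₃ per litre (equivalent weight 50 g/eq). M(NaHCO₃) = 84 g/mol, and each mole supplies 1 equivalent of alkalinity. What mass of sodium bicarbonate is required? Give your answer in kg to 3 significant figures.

37.6 kg

Volume: 1400 m³ = 1,400,000 L.
Alkalinity to add: (88 − 72) = 16 mg/L as CaCO₃ × 1,400,000 L = 22,400 g as CaCO₃.
Equivalents: 22,400 g ÷ 50 g/eq = 448 eq.
NaHCO₃ supplies 1 eq per mole → 448 mol.
Mass: 448 mol × 84 g/mol = 37,630 g.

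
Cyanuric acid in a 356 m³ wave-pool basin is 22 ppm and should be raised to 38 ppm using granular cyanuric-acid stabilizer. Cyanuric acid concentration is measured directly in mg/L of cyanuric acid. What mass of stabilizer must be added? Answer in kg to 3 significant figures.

Volume: 356 m³ = 356,000 L.
CYA to add: (38 − 22) = 16 mg/L × 356,000 L = 5696 g cyanuric acid.

5.70 kg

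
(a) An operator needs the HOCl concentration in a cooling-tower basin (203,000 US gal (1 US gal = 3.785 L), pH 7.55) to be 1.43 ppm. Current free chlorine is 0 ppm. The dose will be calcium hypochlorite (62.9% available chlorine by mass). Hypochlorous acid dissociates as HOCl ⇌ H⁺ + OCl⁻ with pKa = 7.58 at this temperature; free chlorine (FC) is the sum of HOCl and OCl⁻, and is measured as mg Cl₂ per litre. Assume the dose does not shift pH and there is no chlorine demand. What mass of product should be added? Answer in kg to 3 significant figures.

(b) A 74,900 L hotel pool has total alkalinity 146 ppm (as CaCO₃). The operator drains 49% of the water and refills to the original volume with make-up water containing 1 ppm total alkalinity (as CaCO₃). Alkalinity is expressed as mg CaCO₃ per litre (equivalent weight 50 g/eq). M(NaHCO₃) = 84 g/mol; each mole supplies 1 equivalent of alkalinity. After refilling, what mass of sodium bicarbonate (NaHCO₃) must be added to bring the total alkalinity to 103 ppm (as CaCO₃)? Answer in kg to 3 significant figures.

(a) 3.38 kg; (b) 3.53 kg

(a) Volume: 203,000 US gal × 3.785 L/gal = 768,355 L.
(a) [OCl⁻]/[HOCl] = 10^(pH − pKa) = 10^(7.55 − 7.58) = 0.9333; fraction as HOCl = 1/(1 + 0.9333) = 0.5173.
(a) Free chlorine required for 1.43 ppm HOCl: 1.43 / 0.5173 = 2.765 ppm.
(a) FC to add: 2.765 − 0 = 2.765 mg/L as Cl₂.
(a) Cl₂ equivalent: 2.765 mg/L × 768,355 L = 2124 g.
(a) Product at 62.9% available Cl: 2124 / 0.629 = 3377 g.

(b) After draining 49% and refilling: 146 × 0.51 + 1 × 0.49 = 74.95 ppm.
(b) Deficit to target: 103 − 74.95 = 28.05 mg/L.
(b) As CaCO₃: 28.05 mg/L × 74,900 L = 2101 g; ÷ 50 g/eq ÷ 1 = 42.02 mol NaHCO₃.
(b) Mass: 42.02 × 84 = 3530 g.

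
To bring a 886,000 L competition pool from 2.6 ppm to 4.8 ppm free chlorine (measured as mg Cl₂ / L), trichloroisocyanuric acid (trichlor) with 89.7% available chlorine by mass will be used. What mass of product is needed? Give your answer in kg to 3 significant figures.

2.17 kg

Chlorine deficit: 4.8 − 2.6 = 2.2 ppm = 2.2 mg/L as Cl₂.
Cl₂ equivalent needed: 2.2 mg/L × 886,000 L = 1,949,000 mg = 1949 g.
Product at 89.7% available chlorine: 1949 / 0.897 = 2173 g.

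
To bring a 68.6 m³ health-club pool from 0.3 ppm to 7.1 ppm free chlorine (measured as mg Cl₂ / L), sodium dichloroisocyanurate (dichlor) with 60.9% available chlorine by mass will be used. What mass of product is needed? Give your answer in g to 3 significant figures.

766 g

Volume: 68.6 m³ = 68,600 L.
Chlorine deficit: 7.1 − 0.3 = 6.8 ppm = 6.8 mg/L as Cl₂.
Cl₂ equivalent needed: 6.8 mg/L × 68,600 L = 466,500 mg = 466.5 g.
Product at 60.9% available chlorine: 466.5 / 0.609 = 766 g.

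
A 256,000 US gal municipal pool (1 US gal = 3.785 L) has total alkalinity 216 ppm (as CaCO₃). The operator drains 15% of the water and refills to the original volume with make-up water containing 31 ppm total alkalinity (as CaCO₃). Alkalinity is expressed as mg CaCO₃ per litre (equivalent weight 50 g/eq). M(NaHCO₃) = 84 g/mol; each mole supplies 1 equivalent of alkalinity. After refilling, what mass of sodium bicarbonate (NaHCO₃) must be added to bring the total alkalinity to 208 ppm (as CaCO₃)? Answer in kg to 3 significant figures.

Volume: 256,000 US gal × 3.785 L/gal = 968,960 L.
After draining 15% and refilling: 216 × 0.85 + 31 × 0.15 = 188.25 ppm.
Deficit to target: 208 − 188.25 = 19.75 mg/L.
As CaCO₃: 19.75 mg/L × 968,960 L = 19,140 g; ÷ 50 g/eq ÷ 1 = 382.7 mol NaHCO₃.
Mass: 382.7 × 84 = 32,150 g.

32.2 kg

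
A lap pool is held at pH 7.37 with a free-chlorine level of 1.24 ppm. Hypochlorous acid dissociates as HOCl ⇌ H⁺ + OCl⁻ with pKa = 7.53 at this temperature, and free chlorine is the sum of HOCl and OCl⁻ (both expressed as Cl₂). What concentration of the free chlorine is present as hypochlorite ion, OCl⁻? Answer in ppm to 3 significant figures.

[OCl⁻]/[HOCl] = 10^(pH − pKa) = 10^(7.37 − 7.53) = 10^-0.16 = 0.6918.
Fraction as HOCl = 1 / (1 + 0.6918) = 0.5911.
OCl⁻ = (1 − 0.5911) × 1.24 ppm = 0.5071 ppm.

0.507 ppm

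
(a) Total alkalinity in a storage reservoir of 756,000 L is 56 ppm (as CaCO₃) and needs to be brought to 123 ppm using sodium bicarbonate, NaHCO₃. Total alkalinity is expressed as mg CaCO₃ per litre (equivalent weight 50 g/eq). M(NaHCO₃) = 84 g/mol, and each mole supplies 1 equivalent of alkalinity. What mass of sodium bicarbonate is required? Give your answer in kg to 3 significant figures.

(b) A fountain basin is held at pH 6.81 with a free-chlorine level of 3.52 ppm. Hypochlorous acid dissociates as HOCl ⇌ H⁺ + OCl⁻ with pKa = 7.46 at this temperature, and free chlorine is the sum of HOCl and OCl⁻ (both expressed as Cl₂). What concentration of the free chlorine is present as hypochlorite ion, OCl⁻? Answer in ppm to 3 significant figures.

(a) 85.1 kg; (b) 0.644 ppm

(a) Alkalinity to add: (123 − 56) = 67 mg/L as CaCO₃ × 756,000 L = 50,650 g as CaCO₃.
(a) Equivalents: 50,650 g ÷ 50 g/eq = 1013 eq.
(a) NaHCO₃ supplies 1 eq per mole → 1013 mol.
(a) Mass: 1013 mol × 84 g/mol = 85,100 g.

(b) [OCl⁻]/[HOCl] = 10^(pH − pKa) = 10^(6.81 − 7.46) = 10^-0.65 = 0.2239.
(b) Fraction as HOCl = 1 / (1 + 0.2239) = 0.8171.
(b) OCl⁻ = (1 − 0.8171) × 3.52 ppm = 0.6439 ppm.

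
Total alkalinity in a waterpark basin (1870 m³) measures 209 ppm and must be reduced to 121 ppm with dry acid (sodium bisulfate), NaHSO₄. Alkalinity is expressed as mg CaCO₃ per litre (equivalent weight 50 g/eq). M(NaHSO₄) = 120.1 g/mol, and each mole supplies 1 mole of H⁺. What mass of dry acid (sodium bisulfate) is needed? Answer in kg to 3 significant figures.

395 kg

Volume: 1870 m³ = 1,870,000 L.
Alkalinity to neutralize: (209 − 121) = 88 mg/L as CaCO₃ × 1,870,000 L = 164,600 g as CaCO₃.
Equivalents of H⁺ required: 164,600 ÷ 50 g/eq = 3291 eq = 3291 mol NaHSO₄.
Mass of NaHSO₄: 3291 × 120.1 = 395,300 g.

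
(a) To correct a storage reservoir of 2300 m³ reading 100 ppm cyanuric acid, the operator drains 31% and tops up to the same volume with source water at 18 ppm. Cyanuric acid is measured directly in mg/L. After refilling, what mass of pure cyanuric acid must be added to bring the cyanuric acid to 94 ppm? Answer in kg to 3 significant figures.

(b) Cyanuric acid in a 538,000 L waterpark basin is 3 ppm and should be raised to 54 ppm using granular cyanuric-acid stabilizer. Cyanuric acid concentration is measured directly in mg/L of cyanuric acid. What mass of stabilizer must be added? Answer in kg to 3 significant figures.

(a) Volume: 2300 m³ = 2,300,000 L.
(a) After draining 31% and refilling: 100 × 0.69 + 18 × 0.31 = 74.58 ppm.
(a) Deficit to target: 94 − 74.58 = 19.42 mg/L.
(a) Mass: 19.42 mg/L × 2,300,000 L = 44,670 g cyanuric acid.

(b) CYA to add: (54 − 3) = 51 mg/L × 538,000 L = 27,440 g cyanuric acid.

(a) 44.7 kg; (b) 27.4 kg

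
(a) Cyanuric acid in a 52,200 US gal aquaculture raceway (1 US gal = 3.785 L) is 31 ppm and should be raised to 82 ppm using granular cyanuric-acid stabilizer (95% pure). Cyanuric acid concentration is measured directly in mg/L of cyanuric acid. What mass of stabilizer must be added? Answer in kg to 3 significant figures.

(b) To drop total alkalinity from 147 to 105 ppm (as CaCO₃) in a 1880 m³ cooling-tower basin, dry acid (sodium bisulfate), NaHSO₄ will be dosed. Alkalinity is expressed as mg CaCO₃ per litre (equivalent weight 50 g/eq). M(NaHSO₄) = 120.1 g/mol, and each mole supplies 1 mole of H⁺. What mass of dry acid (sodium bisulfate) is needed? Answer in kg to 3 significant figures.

(a) 10.6 kg; (b) 190 kg

(a) Volume: 52,200 US gal × 3.785 L/gal = 197,577 L.
(a) CYA to add: (82 − 31) = 51 mg/L × 197,577 L = 10,080 g cyanuric acid.
(a) At 95% purity: 10,080 / 0.95 = 10,610 g product.

(b) Volume: 1880 m³ = 1,880,000 L.
(b) Alkalinity to neutralize: (147 − 105) = 42 mg/L as CaCO₃ × 1,880,000 L = 78,960 g as CaCO₃.
(b) Equivalents of H⁺ required: 78,960 ÷ 50 g/eq = 1579 eq = 1579 mol NaHSO₄.
(b) Mass of NaHSO₄: 1579 × 120.1 = 189,700 g.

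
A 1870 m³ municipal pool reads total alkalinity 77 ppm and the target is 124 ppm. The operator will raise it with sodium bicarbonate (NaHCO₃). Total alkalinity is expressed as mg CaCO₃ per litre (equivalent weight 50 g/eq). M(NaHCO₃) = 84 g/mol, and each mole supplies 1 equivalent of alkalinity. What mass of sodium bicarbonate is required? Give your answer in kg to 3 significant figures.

148 kg

Volume: 1870 m³ = 1,870,000 L.
Alkalinity to add: (124 − 77) = 47 mg/L as CaCO₃ × 1,870,000 L = 87,890 g as CaCO₃.
Equivalents: 87,890 g ÷ 50 g/eq = 1758 eq.
NaHCO₃ supplies 1 eq per mole → 1758 mol.
Mass: 1758 mol × 84 g/mol = 147,700 g.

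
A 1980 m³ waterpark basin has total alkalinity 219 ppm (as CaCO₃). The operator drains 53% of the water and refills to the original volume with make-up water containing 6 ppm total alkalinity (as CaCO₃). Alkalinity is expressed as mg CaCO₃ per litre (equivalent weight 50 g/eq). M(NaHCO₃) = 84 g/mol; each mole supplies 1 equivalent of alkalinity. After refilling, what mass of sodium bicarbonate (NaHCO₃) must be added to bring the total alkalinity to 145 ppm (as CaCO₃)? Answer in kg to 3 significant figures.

Volume: 1980 m³ = 1,980,000 L.
After draining 53% and refilling: 219 × 0.47 + 6 × 0.53 = 106.11 ppm.
Deficit to target: 145 − 106.11 = 38.89 mg/L.
As CaCO₃: 38.89 mg/L × 1,980,000 L = 77,000 g; ÷ 50 g/eq ÷ 1 = 1540 mol NaHCO₃.
Mass: 1540 × 84 = 129,400 g.

129 kg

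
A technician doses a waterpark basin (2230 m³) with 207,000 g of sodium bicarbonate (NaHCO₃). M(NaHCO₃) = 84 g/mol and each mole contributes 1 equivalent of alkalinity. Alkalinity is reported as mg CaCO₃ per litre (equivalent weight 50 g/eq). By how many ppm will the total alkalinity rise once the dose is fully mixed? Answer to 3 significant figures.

Volume: 2230 m³ = 2,230,000 L.
Moles of NaHCO₃: 207,000 g ÷ 84 g/mol = 2464 mol → 2464 eq of alkalinity.
As CaCO₃: 2464 eq × 50 g/eq = 123,200 g.
Rise: 123,200 g / 2,230,000 L × 1000 = 55.25 mg/L.

55.3 ppm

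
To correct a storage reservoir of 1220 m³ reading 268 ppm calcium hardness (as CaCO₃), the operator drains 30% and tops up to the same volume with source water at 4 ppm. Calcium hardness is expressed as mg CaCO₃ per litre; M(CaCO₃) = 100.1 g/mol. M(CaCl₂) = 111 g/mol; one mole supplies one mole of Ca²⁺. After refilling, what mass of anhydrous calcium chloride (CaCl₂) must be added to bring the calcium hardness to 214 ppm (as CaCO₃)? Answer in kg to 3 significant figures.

34.1 kg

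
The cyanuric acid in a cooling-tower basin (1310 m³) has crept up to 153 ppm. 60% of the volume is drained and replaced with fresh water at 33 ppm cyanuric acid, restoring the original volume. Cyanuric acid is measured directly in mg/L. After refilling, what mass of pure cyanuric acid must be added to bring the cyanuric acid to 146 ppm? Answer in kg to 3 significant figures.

Volume: 1310 m³ = 1,310,000 L.
After draining 60% and refilling: 153 × 0.40 + 33 × 0.60 = 81 ppm.
Deficit to target: 146 − 81 = 65 mg/L.
Mass: 65 mg/L × 1,310,000 L = 85,150 g cyanuric acid.

85.2 kg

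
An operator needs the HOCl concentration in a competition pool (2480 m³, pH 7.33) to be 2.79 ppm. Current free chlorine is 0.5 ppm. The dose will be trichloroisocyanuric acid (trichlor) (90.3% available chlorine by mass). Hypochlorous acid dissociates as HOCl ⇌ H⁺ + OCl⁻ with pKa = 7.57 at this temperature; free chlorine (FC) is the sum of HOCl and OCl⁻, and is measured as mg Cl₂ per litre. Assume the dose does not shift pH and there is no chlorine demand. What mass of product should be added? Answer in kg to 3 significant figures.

Volume: 2480 m³ = 2,480,000 L.
[OCl⁻]/[HOCl] = 10^(pH − pKa) = 10^(7.33 − 7.57) = 0.5754; fraction as HOCl = 1/(1 + 0.5754) = 0.6347.
Free chlorine required for 2.79 ppm HOCl: 2.79 / 0.6347 = 4.395 ppm.
FC to add: 4.395 − 0.5 = 3.895 mg/L as Cl₂.
Cl₂ equivalent: 3.895 mg/L × 2,480,000 L = 9661 g.
Product at 90.3% available Cl: 9661 / 0.903 = 10,700 g.

10.7 kg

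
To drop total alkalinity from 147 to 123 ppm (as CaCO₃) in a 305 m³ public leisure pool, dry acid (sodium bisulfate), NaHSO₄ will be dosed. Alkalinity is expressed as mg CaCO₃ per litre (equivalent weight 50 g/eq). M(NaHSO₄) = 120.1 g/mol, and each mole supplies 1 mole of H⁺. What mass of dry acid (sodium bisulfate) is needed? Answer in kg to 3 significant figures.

17.6 kg

Volume: 305 m³ = 305,000 L.
Alkalinity to neutralize: (147 − 123) = 24 mg/L as CaCO₃ × 305,000 L = 7320 g as CaCO₃.
Equivalents of H⁺ required: 7320 ÷ 50 g/eq = 146.4 eq = 146.4 mol NaHSO₄.
Mass of NaHSO₄: 146.4 × 120.1 = 17,580 g.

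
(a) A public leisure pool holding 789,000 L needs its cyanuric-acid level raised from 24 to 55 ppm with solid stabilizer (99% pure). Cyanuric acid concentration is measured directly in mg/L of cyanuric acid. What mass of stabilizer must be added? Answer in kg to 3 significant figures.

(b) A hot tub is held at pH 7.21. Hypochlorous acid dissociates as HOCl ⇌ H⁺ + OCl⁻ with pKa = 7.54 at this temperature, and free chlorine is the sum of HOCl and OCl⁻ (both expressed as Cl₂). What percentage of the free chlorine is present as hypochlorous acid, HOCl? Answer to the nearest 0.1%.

(a) 24.7 kg; (b) 68.1%

(a) CYA to add: (55 − 24) = 31 mg/L × 789,000 L = 24,460 g cyanuric acid.
(a) At 99% purity: 24,460 / 0.99 = 24,710 g product.

(b) [OCl⁻]/[HOCl] = 10^(pH − pKa) = 10^(7.21 − 7.54) = 10^-0.33 = 0.4677.
(b) Fraction as HOCl = 1 / (1 + 0.4677) = 0.6813.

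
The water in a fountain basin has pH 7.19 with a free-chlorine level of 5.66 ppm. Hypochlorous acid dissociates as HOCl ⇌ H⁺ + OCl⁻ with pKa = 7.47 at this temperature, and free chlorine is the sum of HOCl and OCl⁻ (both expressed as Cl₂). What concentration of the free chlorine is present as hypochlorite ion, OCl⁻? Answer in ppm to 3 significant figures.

1.95 ppm

[OCl⁻]/[HOCl] = 10^(pH − pKa) = 10^(7.19 − 7.47) = 10^-0.28 = 0.5248.
Fraction as HOCl = 1 / (1 + 0.5248) = 0.6558.
OCl⁻ = (1 − 0.6558) × 5.66 ppm = 1.948 ppm.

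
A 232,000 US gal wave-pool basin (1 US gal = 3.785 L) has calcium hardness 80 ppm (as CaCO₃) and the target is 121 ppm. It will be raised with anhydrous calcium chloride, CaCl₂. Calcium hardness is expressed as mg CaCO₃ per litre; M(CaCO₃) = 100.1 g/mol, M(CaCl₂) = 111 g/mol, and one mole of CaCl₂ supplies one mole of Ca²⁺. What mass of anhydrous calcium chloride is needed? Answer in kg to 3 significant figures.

39.9 kg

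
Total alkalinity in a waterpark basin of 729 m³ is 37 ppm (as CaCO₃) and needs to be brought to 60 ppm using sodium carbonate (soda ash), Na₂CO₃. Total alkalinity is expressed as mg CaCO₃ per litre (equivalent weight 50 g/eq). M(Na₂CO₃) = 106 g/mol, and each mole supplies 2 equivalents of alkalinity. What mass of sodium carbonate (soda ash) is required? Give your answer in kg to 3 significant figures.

17.8 kg

Volume: 729 m³ = 729,000 L.
Alkalinity to add: (60 − 37) = 23 mg/L as CaCO₃ × 729,000 L = 16,770 g as CaCO₃.
Equivalents: 16,770 g ÷ 50 g/eq = 335.3 eq.
Each mole of Na₂CO₃ supplies 2 eq, so 335.3 / 2 = 167.7 mol.
Mass: 167.7 mol × 106 g/mol = 17,770 g.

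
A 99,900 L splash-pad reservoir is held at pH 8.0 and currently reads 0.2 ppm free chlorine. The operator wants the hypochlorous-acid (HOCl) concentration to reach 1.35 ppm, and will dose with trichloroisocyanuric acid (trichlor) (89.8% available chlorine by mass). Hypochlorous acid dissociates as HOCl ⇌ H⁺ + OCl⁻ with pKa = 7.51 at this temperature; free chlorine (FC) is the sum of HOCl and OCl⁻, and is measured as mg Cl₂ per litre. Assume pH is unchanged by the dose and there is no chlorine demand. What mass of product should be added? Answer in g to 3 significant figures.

592 g

[OCl⁻]/[HOCl] = 10^(pH − pKa) = 10^(8.0 − 7.51) = 3.09; fraction as HOCl = 1/(1 + 3.09) = 0.2445.
Free chlorine required for 1.35 ppm HOCl: 1.35 / 0.2445 = 5.522 ppm.
FC to add: 5.522 − 0.2 = 5.322 mg/L as Cl₂.
Cl₂ equivalent: 5.322 mg/L × 99,900 L = 531.7 g.
Product at 89.8% available Cl: 531.7 / 0.898 = 592 g.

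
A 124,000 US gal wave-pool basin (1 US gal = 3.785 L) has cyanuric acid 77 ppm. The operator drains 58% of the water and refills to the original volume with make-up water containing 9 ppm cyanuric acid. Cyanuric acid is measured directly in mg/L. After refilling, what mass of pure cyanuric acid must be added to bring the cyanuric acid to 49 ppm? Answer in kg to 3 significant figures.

5.37 kg

Volume: 124,000 US gal × 3.785 L/gal = 469,340 L.
After draining 58% and refilling: 77 × 0.42 + 9 × 0.58 = 37.56 ppm.
Deficit to target: 49 − 37.56 = 11.44 mg/L.
Mass: 11.44 mg/L × 469,340 L = 5369 g cyanuric acid.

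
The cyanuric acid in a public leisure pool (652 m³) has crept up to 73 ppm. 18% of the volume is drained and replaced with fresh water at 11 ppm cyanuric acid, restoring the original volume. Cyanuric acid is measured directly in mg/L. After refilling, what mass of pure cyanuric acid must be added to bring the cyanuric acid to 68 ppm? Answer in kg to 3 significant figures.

Volume: 652 m³ = 652,000 L.
After draining 18% and refilling: 73 × 0.82 + 11 × 0.18 = 61.84 ppm.
Deficit to target: 68 − 61.84 = 6.16 mg/L.
Mass: 6.16 mg/L × 652,000 L = 4016 g cyanuric acid.

4.02 kg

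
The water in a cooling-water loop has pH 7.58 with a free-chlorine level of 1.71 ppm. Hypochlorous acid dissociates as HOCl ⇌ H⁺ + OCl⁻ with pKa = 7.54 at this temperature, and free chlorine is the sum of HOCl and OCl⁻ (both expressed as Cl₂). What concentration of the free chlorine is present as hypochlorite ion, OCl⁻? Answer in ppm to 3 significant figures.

[OCl⁻]/[HOCl] = 10^(pH − pKa) = 10^(7.58 − 7.54) = 10^0.04 = 1.096.
Fraction as HOCl = 1 / (1 + 1.096) = 0.477.
OCl⁻ = (1 − 0.477) × 1.71 ppm = 0.8943 ppm.

0.894 ppm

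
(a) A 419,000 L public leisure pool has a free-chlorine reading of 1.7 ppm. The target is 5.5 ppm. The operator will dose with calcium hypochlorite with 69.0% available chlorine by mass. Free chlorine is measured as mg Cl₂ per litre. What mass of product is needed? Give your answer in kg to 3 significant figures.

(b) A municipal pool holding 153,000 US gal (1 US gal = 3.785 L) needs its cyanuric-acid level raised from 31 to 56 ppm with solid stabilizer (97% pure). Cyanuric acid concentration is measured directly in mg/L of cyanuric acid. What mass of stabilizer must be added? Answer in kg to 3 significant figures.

(a) Chlorine deficit: 5.5 − 1.7 = 3.8 ppm = 3.8 mg/L as Cl₂.
(a) Cl₂ equivalent needed: 3.8 mg/L × 419,000 L = 1,592,000 mg = 1592 g.
(a) Product at 69.0% available chlorine: 1592 / 0.69 = 2308 g.

(b) Volume: 153,000 US gal × 3.785 L/gal = 579,105 L.
(b) CYA to add: (56 − 31) = 25 mg/L × 579,105 L = 14,480 g cyanuric acid.
(b) At 97% purity: 14,480 / 0.97 = 14,930 g product.

(a) 2.31 kg; (b) 14.9 kg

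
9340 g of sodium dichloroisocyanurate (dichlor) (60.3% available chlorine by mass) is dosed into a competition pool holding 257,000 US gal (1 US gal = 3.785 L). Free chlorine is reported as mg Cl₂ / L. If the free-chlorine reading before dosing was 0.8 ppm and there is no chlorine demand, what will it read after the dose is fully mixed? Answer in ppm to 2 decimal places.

6.59 ppm

Volume: 257,000 US gal × 3.785 L/gal = 972,745 L.
Available chlorine delivered: 9340 g × 0.603 = 5632 g as Cl₂.
Concentration rise: 5632 g / 972,745 L = 5.79 mg/L = 5.79 ppm.
Final FC: 0.8 + 5.79 = 6.59 ppm.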